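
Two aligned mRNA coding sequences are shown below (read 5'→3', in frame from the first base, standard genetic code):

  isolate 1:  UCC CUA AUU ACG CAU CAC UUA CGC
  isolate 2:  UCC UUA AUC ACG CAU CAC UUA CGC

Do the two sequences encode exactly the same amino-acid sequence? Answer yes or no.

Codon 1: UCC Ser / UCC Ser — identical.
Codon 2: CUA Leu / UUA Leu — synonymous.
Codon 3: AUU Ile / AUC Ile — synonymous.
Codon 4: ACG Thr / ACG Thr — identical.
Codon 5: CAU His / CAU His — identical.
Codon 6: CAC His / CAC His — identical.
Codon 7: UUA Leu / UUA Leu — identical.
Codon 8: CGC Arg / CGC Arg — identical.
Nonsynonymous differences: 0 → same protein.

yes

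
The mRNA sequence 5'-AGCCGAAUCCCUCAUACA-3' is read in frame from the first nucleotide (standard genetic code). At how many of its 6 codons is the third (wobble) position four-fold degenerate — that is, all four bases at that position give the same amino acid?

3

Codon 1 AGC (Ser): third position 2-fold.
Codon 2 CGA (Arg): third position 4-fold.
Codon 3 AUC (Ile): third position 3-fold.
Codon 4 CCU (Pro): third position 4-fold.
Codon 5 CAU (His): third position 2-fold.
Codon 6 ACA (Thr): third position 4-fold.
Four-fold degenerate third positions: 3.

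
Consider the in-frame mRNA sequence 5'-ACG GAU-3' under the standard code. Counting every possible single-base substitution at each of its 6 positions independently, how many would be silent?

Codon 1 (ACG, Thr): 3 synonymous substitutions.
Codon 2 (GAU, Asp): 1 synonymous substitution.
Total: 3 + 1 = 4.

4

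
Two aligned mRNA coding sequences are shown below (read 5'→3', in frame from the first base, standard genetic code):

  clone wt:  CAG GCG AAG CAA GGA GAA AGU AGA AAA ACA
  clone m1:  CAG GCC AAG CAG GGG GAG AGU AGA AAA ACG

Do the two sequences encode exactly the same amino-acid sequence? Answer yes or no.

Codon 1: CAG Gln / CAG Gln — identical.
Codon 2: GCG Ala / GCC Ala — synonymous.
Codon 3: AAG Lys / AAG Lys — identical.
Codon 4: CAA Gln / CAG Gln — synonymous.
Codon 5: GGA Gly / GGG Gly — synonymous.
Codon 6: GAA Glu / GAG Glu — synonymous.
Codon 7: AGU Ser / AGU Ser — identical.
Codon 8: AGA Arg / AGA Arg — identical.
Codon 9: AAA Lys / AAA Lys — identical.
Codon 10: ACA Thr / ACG Thr — synonymous.
Nonsynonymous differences: 0 → same protein.

yes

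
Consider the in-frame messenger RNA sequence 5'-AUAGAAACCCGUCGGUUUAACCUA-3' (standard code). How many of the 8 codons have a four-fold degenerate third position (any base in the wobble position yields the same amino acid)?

4

Codon 1 AUA (Ile): third position 3-fold.
Codon 2 GAA (Glu): third position 2-fold.
Codon 3 ACC (Thr): third position 4-fold.
Codon 4 CGU (Arg): third position 4-fold.
Codon 5 CGG (Arg): third position 4-fold.
Codon 6 UUU (Phe): third position 2-fold.
Codon 7 AAC (Asn): third position 2-fold.
Codon 8 CUA (Leu): third position 4-fold.
Four-fold degenerate third positions: 4.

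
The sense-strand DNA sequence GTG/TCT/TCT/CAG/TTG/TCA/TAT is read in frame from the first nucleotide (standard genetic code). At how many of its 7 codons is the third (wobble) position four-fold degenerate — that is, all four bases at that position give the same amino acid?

Codon 1 GTG (Val): third position 4-fold.
Codon 2 TCT (Ser): third position 4-fold.
Codon 3 TCT (Ser): third position 4-fold.
Codon 4 CAG (Gln): third position 2-fold.
Codon 5 TTG (Leu): third position 2-fold.
Codon 6 TCA (Ser): third position 4-fold.
Codon 7 TAT (Tyr): third position 2-fold.
Four-fold degenerate third positions: 4.

4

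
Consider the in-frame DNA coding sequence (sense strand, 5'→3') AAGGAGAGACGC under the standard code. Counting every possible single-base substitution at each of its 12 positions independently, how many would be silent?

Codon 1 (AAG, Lys): 1 synonymous substitution.
Codon 2 (GAG, Glu): 1 synonymous substitution.
Codon 3 (AGA, Arg): 2 synonymous substitutions.
Codon 4 (CGC, Arg): 3 synonymous substitutions.
Total: 1 + 1 + 2 + 3 = 7.

7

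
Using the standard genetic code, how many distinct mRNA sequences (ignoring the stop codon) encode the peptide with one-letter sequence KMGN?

16

Lys: 2 codons.
Met: 1 codon.
Gly: 4 codons.
Asn: 2 codons.
2 × 1 × 4 × 2 = 16.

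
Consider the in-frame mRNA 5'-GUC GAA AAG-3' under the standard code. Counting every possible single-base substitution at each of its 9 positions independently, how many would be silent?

Codon 1 (GUC, Val): 3 synonymous substitutions.
Codon 2 (GAA, Glu): 1 synonymous substitution.
Codon 3 (AAG, Lys): 1 synonymous substitution.
Total: 3 + 1 + 1 = 5.

5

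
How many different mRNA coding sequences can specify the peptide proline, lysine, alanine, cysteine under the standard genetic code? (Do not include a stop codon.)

64

Pro: 4 codons.
Lys: 2 codons.
Ala: 4 codons.
Cys: 2 codons.
4 × 2 × 4 × 2 = 64.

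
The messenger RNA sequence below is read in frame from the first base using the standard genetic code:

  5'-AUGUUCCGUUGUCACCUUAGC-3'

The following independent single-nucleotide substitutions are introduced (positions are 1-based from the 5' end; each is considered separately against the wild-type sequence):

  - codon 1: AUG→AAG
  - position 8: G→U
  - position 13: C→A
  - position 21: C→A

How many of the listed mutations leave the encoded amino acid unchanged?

Codon 1: AUG (Met) → AAG (Lys) — missense.
Codon 3: CGU (Arg) → CUU (Leu) — missense.
Codon 5: CAC (His) → AAC (Asn) — missense.
Codon 7: AGC (Ser) → AGA (Arg) — missense.
Synonymous: 0 of 4.

0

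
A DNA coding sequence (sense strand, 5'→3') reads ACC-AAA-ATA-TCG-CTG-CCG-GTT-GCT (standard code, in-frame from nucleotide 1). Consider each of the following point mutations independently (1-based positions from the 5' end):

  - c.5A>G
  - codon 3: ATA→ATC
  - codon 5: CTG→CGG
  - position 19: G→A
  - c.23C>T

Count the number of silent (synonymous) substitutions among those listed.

1

Codon 2: AAA (Lys) → AGA (Arg) — missense.
Codon 3: ATA (Ile) → ATC (Ile) — synonymous.
Codon 5: CTG (Leu) → CGG (Arg) — missense.
Codon 7: GTT (Val) → ATT (Ile) — missense.
Codon 8: GCT (Ala) → GTT (Val) — missense.
Synonymous: 1 of 5.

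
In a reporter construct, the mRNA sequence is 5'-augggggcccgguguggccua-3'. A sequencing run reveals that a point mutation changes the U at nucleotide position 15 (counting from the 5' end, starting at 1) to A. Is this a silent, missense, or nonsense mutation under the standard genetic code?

nonsense

Position 15 falls in codon 5: UGU → Cys.
After the substitution the codon is UGA → Stop.
The new codon is a stop codon, so this is a nonsense mutation.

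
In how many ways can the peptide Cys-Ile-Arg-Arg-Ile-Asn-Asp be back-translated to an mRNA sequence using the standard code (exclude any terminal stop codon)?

2592

Cys: 2 codons.
Ile: 3 codons.
Arg: 6 codons.
Arg: 6 codons.
Ile: 3 codons.
Asn: 2 codons.
Asp: 2 codons.
2 × 3 × 6 × 6 × 3 × 2 × 2 = 2592.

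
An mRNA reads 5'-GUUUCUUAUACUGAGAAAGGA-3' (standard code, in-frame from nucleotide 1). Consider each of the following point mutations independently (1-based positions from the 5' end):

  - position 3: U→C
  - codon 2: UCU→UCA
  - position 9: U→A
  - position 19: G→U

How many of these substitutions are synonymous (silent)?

2

Codon 1: GUU (Val) → GUC (Val) — synonymous.
Codon 2: UCU (Ser) → UCA (Ser) — synonymous.
Codon 3: UAU (Tyr) → UAA (Stop) — nonsense.
Codon 7: GGA (Gly) → UGA (Stop) — nonsense.
Synonymous: 2 of 4.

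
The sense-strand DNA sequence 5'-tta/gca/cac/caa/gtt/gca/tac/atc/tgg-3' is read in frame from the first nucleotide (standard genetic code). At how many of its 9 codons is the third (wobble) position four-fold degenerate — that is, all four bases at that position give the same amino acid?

3

Codon 1 TTA (Leu): third position 2-fold.
Codon 2 GCA (Ala): third position 4-fold.
Codon 3 CAC (His): third position 2-fold.
Codon 4 CAA (Gln): third position 2-fold.
Codon 5 GTT (Val): third position 4-fold.
Codon 6 GCA (Ala): third position 4-fold.
Codon 7 TAC (Tyr): third position 2-fold.
Codon 8 ATC (Ile): third position 3-fold.
Codon 9 TGG (Trp): third position 1-fold.
Four-fold degenerate third positions: 3.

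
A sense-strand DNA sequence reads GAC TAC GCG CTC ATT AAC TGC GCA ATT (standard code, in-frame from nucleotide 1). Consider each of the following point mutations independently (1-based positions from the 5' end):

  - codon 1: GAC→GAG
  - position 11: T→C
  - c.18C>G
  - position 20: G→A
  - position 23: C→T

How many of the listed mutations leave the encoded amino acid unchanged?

Codon 1: GAC (Asp) → GAG (Glu) — missense.
Codon 4: CTC (Leu) → CCC (Pro) — missense.
Codon 6: AAC (Asn) → AAG (Lys) — missense.
Codon 7: TGC (Cys) → TAC (Tyr) — missense.
Codon 8: GCA (Ala) → GTA (Val) — missense.
Synonymous: 0 of 5.

0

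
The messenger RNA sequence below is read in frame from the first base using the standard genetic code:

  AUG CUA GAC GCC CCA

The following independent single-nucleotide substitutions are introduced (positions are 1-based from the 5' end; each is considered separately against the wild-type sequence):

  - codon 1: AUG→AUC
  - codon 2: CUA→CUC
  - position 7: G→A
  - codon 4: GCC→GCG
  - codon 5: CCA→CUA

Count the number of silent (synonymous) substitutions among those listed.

Codon 1: AUG (Met) → AUC (Ile) — missense.
Codon 2: CUA (Leu) → CUC (Leu) — synonymous.
Codon 3: GAC (Asp) → AAC (Asn) — missense.
Codon 4: GCC (Ala) → GCG (Ala) — synonymous.
Codon 5: CCA (Pro) → CUA (Leu) — missense.
Synonymous: 2 of 5.

2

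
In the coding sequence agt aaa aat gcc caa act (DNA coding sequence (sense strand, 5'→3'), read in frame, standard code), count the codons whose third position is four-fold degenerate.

2

Codon 1 AGT (Ser): third position 2-fold.
Codon 2 AAA (Lys): third position 2-fold.
Codon 3 AAT (Asn): third position 2-fold.
Codon 4 GCC (Ala): third position 4-fold.
Codon 5 CAA (Gln): third position 2-fold.
Codon 6 ACT (Thr): third position 4-fold.
Four-fold degenerate third positions: 2.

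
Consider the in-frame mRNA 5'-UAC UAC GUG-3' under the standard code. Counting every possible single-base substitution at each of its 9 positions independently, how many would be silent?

Codon 1 (UAC, Tyr): 1 synonymous substitution.
Codon 2 (UAC, Tyr): 1 synonymous substitution.
Codon 3 (GUG, Val): 3 synonymous substitutions.
Total: 1 + 1 + 3 = 5.

5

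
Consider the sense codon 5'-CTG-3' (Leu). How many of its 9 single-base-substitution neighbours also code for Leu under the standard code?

4

Position 1: TTG → 1 synonymous.
Position 2: none → 0 synonymous.
Position 3: CTT, CTC, CTA → 3 synonymous.
Total: 1 + 0 + 3 = 4.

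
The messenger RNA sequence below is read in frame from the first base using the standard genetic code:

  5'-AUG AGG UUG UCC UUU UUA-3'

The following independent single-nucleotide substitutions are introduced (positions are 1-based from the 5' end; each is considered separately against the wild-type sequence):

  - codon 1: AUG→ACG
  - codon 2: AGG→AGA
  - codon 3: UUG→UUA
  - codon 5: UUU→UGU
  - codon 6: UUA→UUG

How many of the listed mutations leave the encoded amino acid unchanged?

3

Codon 1: AUG (Met) → ACG (Thr) — missense.
Codon 2: AGG (Arg) → AGA (Arg) — synonymous.
Codon 3: UUG (Leu) → UUA (Leu) — synonymous.
Codon 5: UUU (Phe) → UGU (Cys) — missense.
Codon 6: UUA (Leu) → UUG (Leu) — synonymous.
Synonymous: 3 of 5.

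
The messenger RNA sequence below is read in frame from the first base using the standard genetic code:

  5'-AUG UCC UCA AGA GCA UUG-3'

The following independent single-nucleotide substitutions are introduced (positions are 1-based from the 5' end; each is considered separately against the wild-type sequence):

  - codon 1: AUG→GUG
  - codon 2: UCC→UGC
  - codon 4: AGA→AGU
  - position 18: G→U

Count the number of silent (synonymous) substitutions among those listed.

Codon 1: AUG (Met) → GUG (Val) — missense.
Codon 2: UCC (Ser) → UGC (Cys) — missense.
Codon 4: AGA (Arg) → AGU (Ser) — missense.
Codon 6: UUG (Leu) → UUU (Phe) — missense.
Synonymous: 0 of 4.

0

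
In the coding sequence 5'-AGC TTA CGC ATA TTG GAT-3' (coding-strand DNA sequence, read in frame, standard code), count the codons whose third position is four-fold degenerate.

Codon 1 AGC (Ser): third position 2-fold.
Codon 2 TTA (Leu): third position 2-fold.
Codon 3 CGC (Arg): third position 4-fold.
Codon 4 ATA (Ile): third position 3-fold.
Codon 5 TTG (Leu): third position 2-fold.
Codon 6 GAT (Asp): third position 2-fold.
Four-fold degenerate third positions: 1.

1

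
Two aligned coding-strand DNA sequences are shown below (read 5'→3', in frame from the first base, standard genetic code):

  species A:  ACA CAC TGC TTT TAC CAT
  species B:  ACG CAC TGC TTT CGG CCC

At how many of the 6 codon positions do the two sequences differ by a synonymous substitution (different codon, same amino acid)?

Codon 1: ACA Thr / ACG Thr — synonymous.
Codon 2: CAC His / CAC His — identical.
Codon 3: TGC Cys / TGC Cys — identical.
Codon 4: TTT Phe / TTT Phe — identical.
Codon 5: TAC Tyr / CGG Arg — nonsynonymous.
Codon 6: CAT His / CCC Pro — nonsynonymous.
Synonymous differences: 1.

1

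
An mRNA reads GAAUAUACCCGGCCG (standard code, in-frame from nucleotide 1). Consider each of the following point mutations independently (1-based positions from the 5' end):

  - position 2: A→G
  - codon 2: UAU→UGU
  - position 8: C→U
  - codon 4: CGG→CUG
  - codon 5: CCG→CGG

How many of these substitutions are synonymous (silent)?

Codon 1: GAA (Glu) → GGA (Gly) — missense.
Codon 2: UAU (Tyr) → UGU (Cys) — missense.
Codon 3: ACC (Thr) → AUC (Ile) — missense.
Codon 4: CGG (Arg) → CUG (Leu) — missense.
Codon 5: CCG (Pro) → CGG (Arg) — missense.
Synonymous: 0 of 5.

0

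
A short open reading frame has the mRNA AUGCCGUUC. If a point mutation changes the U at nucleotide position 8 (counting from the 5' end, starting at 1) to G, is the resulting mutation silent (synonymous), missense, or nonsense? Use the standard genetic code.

Position 8 falls in codon 3: UUC → Phe.
After the substitution the codon is UGC → Cys.
Phe ≠ Cys, so this is a missense mutation.

missense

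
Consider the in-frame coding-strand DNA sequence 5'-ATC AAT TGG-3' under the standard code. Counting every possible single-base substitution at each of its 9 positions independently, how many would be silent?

3

Codon 1 (ATC, Ile): 2 synonymous substitutions.
Codon 2 (AAT, Asn): 1 synonymous substitution.
Codon 3 (TGG, Trp): 0 synonymous substitutions.
Total: 2 + 1 + 0 = 3.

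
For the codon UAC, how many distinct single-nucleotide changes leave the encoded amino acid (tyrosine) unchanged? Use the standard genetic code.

Position 1: none → 0 synonymous.
Position 2: none → 0 synonymous.
Position 3: UAU → 1 synonymous.
Total: 0 + 0 + 1 = 1.

1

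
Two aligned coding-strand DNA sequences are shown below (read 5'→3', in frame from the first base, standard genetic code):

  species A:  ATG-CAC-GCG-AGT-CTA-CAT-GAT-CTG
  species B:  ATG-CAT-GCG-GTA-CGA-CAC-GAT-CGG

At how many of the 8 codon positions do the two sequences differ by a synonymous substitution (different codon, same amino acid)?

2

Codon 1: ATG Met / ATG Met — identical.
Codon 2: CAC His / CAT His — synonymous.
Codon 3: GCG Ala / GCG Ala — identical.
Codon 4: AGT Ser / GTA Val — nonsynonymous.
Codon 5: CTA Leu / CGA Arg — nonsynonymous.
Codon 6: CAT His / CAC His — synonymous.
Codon 7: GAT Asp / GAT Asp — identical.
Codon 8: CTG Leu / CGG Arg — nonsynonymous.
Synonymous differences: 2.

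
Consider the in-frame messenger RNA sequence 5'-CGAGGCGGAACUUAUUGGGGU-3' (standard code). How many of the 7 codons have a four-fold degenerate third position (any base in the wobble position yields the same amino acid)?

Codon 1 CGA (Arg): third position 4-fold.
Codon 2 GGC (Gly): third position 4-fold.
Codon 3 GGA (Gly): third position 4-fold.
Codon 4 ACU (Thr): third position 4-fold.
Codon 5 UAU (Tyr): third position 2-fold.
Codon 6 UGG (Trp): third position 1-fold.
Codon 7 GGU (Gly): third position 4-fold.
Four-fold degenerate third positions: 5.

5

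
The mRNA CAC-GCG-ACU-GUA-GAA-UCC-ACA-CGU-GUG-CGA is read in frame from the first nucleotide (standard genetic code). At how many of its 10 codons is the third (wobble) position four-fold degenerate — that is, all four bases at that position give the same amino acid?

8

Codon 1 CAC (His): third position 2-fold.
Codon 2 GCG (Ala): third position 4-fold.
Codon 3 ACU (Thr): third position 4-fold.
Codon 4 GUA (Val): third position 4-fold.
Codon 5 GAA (Glu): third position 2-fold.
Codon 6 UCC (Ser): third position 4-fold.
Codon 7 ACA (Thr): third position 4-fold.
Codon 8 CGU (Arg): third position 4-fold.
Codon 9 GUG (Val): third position 4-fold.
Codon 10 CGA (Arg): third position 4-fold.
Four-fold degenerate third positions: 8.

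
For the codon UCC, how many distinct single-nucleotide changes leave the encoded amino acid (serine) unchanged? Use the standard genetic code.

3

Position 1: none → 0 synonymous.
Position 2: none → 0 synonymous.
Position 3: UCU, UCA, UCG → 3 synonymous.
Total: 0 + 0 + 3 = 3.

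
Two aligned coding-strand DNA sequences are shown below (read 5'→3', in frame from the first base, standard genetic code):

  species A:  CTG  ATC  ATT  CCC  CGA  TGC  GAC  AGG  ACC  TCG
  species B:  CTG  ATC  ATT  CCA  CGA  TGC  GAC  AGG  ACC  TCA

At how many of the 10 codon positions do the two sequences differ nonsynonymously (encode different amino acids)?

0

Codon 1: CTG Leu / CTG Leu — identical.
Codon 2: ATC Ile / ATC Ile — identical.
Codon 3: ATT Ile / ATT Ile — identical.
Codon 4: CCC Pro / CCA Pro — synonymous.
Codon 5: CGA Arg / CGA Arg — identical.
Codon 6: TGC Cys / TGC Cys — identical.
Codon 7: GAC Asp / GAC Asp — identical.
Codon 8: AGG Arg / AGG Arg — identical.
Codon 9: ACC Thr / ACC Thr — identical.
Codon 10: TCG Ser / TCA Ser — synonymous.
Nonsynonymous differences: 0.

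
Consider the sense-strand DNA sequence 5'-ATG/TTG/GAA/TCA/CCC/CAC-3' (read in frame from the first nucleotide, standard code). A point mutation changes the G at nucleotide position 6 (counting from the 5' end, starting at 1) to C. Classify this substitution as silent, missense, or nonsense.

missense

Position 6 falls in codon 2: TTG → Leu.
After the substitution the codon is TTC → Phe.
Leu ≠ Phe, so this is a missense mutation.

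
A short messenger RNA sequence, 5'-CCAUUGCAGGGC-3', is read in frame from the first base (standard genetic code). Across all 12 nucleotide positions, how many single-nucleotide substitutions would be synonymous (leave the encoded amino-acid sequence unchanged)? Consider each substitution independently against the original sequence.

Codon 1 (CCA, Pro): 3 synonymous substitutions.
Codon 2 (UUG, Leu): 2 synonymous substitutions.
Codon 3 (CAG, Gln): 1 synonymous substitution.
Codon 4 (GGC, Gly): 3 synonymous substitutions.
Total: 3 + 2 + 1 + 3 = 9.

9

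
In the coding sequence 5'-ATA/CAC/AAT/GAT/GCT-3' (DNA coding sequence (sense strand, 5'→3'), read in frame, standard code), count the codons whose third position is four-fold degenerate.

Codon 1 ATA (Ile): third position 3-fold.
Codon 2 CAC (His): third position 2-fold.
Codon 3 AAT (Asn): third position 2-fold.
Codon 4 GAT (Asp): third position 2-fold.
Codon 5 GCT (Ala): third position 4-fold.
Four-fold degenerate third positions: 1.

1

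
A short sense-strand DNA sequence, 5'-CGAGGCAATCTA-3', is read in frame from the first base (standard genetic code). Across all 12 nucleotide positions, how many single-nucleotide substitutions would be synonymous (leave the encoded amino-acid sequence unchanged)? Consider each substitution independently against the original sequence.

Codon 1 (CGA, Arg): 4 synonymous substitutions.
Codon 2 (GGC, Gly): 3 synonymous substitutions.
Codon 3 (AAT, Asn): 1 synonymous substitution.
Codon 4 (CTA, Leu): 4 synonymous substitutions.
Total: 4 + 3 + 1 + 4 = 12.

12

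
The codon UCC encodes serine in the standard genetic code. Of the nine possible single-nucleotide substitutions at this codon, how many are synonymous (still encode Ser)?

Position 1: none → 0 synonymous.
Position 2: none → 0 synonymous.
Position 3: UCU, UCA, UCG → 3 synonymous.
Total: 0 + 0 + 3 = 3.

3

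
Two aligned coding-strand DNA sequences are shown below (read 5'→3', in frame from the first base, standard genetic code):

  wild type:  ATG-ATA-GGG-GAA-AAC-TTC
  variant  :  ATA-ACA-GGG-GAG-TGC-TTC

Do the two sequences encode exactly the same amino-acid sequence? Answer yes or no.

no

Codon 1: ATG Met / ATA Ile — nonsynonymous.
Codon 2: ATA Ile / ACA Thr — nonsynonymous.
Codon 3: GGG Gly / GGG Gly — identical.
Codon 4: GAA Glu / GAG Glu — synonymous.
Codon 5: AAC Asn / TGC Cys — nonsynonymous.
Codon 6: TTC Phe / TTC Phe — identical.
Nonsynonymous differences: 3 → different protein.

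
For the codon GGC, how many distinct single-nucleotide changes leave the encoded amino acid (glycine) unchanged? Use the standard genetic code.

3

Position 1: none → 0 synonymous.
Position 2: none → 0 synonymous.
Position 3: GGT, GGA, GGG → 3 synonymous.
Total: 0 + 0 + 3 = 3.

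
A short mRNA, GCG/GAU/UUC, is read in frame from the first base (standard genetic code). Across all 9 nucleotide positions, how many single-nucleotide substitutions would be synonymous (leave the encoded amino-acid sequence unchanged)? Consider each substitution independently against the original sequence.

Codon 1 (GCG, Ala): 3 synonymous substitutions.
Codon 2 (GAU, Asp): 1 synonymous substitution.
Codon 3 (UUC, Phe): 1 synonymous substitution.
Total: 3 + 1 + 1 = 5.

5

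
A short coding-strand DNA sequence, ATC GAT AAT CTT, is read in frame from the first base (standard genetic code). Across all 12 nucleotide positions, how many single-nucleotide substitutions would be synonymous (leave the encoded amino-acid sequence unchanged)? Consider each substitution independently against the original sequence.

Codon 1 (ATC, Ile): 2 synonymous substitutions.
Codon 2 (GAT, Asp): 1 synonymous substitution.
Codon 3 (AAT, Asn): 1 synonymous substitution.
Codon 4 (CTT, Leu): 3 synonymous substitutions.
Total: 2 + 1 + 1 + 3 = 7.

7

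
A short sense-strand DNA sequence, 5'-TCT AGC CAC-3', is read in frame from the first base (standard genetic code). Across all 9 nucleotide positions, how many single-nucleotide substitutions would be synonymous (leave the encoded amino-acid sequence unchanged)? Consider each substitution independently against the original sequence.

5

Codon 1 (TCT, Ser): 3 synonymous substitutions.
Codon 2 (AGC, Ser): 1 synonymous substitution.
Codon 3 (CAC, His): 1 synonymous substitution.
Total: 3 + 1 + 1 = 5.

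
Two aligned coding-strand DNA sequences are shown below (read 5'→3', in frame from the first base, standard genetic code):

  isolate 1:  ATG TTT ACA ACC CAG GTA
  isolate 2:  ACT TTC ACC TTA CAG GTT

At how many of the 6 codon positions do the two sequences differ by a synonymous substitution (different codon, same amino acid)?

Codon 1: ATG Met / ACT Thr — nonsynonymous.
Codon 2: TTT Phe / TTC Phe — synonymous.
Codon 3: ACA Thr / ACC Thr — synonymous.
Codon 4: ACC Thr / TTA Leu — nonsynonymous.
Codon 5: CAG Gln / CAG Gln — identical.
Codon 6: GTA Val / GTT Val — synonymous.
Synonymous differences: 3.

3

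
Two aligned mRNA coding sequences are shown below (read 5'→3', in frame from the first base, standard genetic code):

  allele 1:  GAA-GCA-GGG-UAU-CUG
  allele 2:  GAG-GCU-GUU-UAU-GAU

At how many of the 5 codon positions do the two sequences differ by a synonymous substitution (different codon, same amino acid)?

2

Codon 1: GAA Glu / GAG Glu — synonymous.
Codon 2: GCA Ala / GCU Ala — synonymous.
Codon 3: GGG Gly / GUU Val — nonsynonymous.
Codon 4: UAU Tyr / UAU Tyr — identical.
Codon 5: CUG Leu / GAU Asp — nonsynonymous.
Synonymous differences: 2.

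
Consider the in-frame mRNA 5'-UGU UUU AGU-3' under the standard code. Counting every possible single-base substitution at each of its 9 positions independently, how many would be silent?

3

Codon 1 (UGU, Cys): 1 synonymous substitution.
Codon 2 (UUU, Phe): 1 synonymous substitution.
Codon 3 (AGU, Ser): 1 synonymous substitution.
Total: 1 + 1 + 1 = 3.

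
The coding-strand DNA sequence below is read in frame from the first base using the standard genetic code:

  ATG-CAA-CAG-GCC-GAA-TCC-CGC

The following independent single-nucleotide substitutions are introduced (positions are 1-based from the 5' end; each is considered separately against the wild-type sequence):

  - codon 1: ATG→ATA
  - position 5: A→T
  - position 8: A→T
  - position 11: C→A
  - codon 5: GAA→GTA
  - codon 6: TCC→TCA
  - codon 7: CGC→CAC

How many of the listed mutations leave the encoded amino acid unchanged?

1

Codon 1: ATG (Met) → ATA (Ile) — missense.
Codon 2: CAA (Gln) → CTA (Leu) — missense.
Codon 3: CAG (Gln) → CTG (Leu) — missense.
Codon 4: GCC (Ala) → GAC (Asp) — missense.
Codon 5: GAA (Glu) → GTA (Val) — missense.
Codon 6: TCC (Ser) → TCA (Ser) — synonymous.
Codon 7: CGC (Arg) → CAC (His) — missense.
Synonymous: 1 of 7.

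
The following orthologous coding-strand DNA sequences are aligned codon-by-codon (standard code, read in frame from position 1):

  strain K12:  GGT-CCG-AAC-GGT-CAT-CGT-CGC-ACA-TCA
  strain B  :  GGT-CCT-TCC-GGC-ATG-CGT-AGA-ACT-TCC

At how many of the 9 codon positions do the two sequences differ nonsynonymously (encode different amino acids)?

Codon 1: GGT Gly / GGT Gly — identical.
Codon 2: CCG Pro / CCT Pro — synonymous.
Codon 3: AAC Asn / TCC Ser — nonsynonymous.
Codon 4: GGT Gly / GGC Gly — synonymous.
Codon 5: CAT His / ATG Met — nonsynonymous.
Codon 6: CGT Arg / CGT Arg — identical.
Codon 7: CGC Arg / AGA Arg — synonymous.
Codon 8: ACA Thr / ACT Thr — synonymous.
Codon 9: TCA Ser / TCC Ser — synonymous.
Nonsynonymous differences: 2.

2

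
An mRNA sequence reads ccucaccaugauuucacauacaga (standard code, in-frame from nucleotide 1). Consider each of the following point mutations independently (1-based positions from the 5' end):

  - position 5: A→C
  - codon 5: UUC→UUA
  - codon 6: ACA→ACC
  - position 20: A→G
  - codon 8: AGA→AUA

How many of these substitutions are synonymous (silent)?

Codon 2: CAC (His) → CCC (Pro) — missense.
Codon 5: UUC (Phe) → UUA (Leu) — missense.
Codon 6: ACA (Thr) → ACC (Thr) — synonymous.
Codon 7: UAC (Tyr) → UGC (Cys) — missense.
Codon 8: AGA (Arg) → AUA (Ile) — missense.
Synonymous: 1 of 5.

1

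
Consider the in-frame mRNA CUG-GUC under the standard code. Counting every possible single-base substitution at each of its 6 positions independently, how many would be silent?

7

Codon 1 (CUG, Leu): 4 synonymous substitutions.
Codon 2 (GUC, Val): 3 synonymous substitutions.
Total: 4 + 3 = 7.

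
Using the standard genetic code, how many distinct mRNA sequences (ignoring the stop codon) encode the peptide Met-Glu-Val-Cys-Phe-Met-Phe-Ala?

256

Met: 1 codon.
Glu: 2 codons.
Val: 4 codons.
Cys: 2 codons.
Phe: 2 codons.
Met: 1 codon.
Phe: 2 codons.
Ala: 4 codons.
1 × 2 × 4 × 2 × 2 × 1 × 2 × 4 = 256.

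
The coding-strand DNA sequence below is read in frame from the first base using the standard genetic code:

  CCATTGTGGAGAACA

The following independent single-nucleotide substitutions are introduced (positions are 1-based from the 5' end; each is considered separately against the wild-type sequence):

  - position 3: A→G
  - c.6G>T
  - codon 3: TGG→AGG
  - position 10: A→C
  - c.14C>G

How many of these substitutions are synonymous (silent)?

2

Codon 1: CCA (Pro) → CCG (Pro) — synonymous.
Codon 2: TTG (Leu) → TTT (Phe) — missense.
Codon 3: TGG (Trp) → AGG (Arg) — missense.
Codon 4: AGA (Arg) → CGA (Arg) — synonymous.
Codon 5: ACA (Thr) → AGA (Arg) — missense.
Synonymous: 2 of 5.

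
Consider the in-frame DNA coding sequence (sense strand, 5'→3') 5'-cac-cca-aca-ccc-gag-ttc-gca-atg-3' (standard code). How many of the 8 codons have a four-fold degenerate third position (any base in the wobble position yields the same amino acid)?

4

Codon 1 CAC (His): third position 2-fold.
Codon 2 CCA (Pro): third position 4-fold.
Codon 3 ACA (Thr): third position 4-fold.
Codon 4 CCC (Pro): third position 4-fold.
Codon 5 GAG (Glu): third position 2-fold.
Codon 6 TTC (Phe): third position 2-fold.
Codon 7 GCA (Ala): third position 4-fold.
Codon 8 ATG (Met): third position 1-fold.
Four-fold degenerate third positions: 4.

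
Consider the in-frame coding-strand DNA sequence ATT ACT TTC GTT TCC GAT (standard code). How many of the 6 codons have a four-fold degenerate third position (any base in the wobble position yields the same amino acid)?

Codon 1 ATT (Ile): third position 3-fold.
Codon 2 ACT (Thr): third position 4-fold.
Codon 3 TTC (Phe): third position 2-fold.
Codon 4 GTT (Val): third position 4-fold.
Codon 5 TCC (Ser): third position 4-fold.
Codon 6 GAT (Asp): third position 2-fold.
Four-fold degenerate third positions: 3.

3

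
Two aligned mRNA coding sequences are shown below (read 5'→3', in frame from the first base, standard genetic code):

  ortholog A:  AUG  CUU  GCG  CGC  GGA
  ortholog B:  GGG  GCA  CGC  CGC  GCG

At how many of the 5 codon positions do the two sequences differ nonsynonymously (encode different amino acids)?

Codon 1: AUG Met / GGG Gly — nonsynonymous.
Codon 2: CUU Leu / GCA Ala — nonsynonymous.
Codon 3: GCG Ala / CGC Arg — nonsynonymous.
Codon 4: CGC Arg / CGC Arg — identical.
Codon 5: GGA Gly / GCG Ala — nonsynonymous.
Nonsynonymous differences: 4.

4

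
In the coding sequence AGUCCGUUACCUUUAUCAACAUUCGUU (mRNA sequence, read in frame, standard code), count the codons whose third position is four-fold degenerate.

Codon 1 AGU (Ser): third position 2-fold.
Codon 2 CCG (Pro): third position 4-fold.
Codon 3 UUA (Leu): third position 2-fold.
Codon 4 CCU (Pro): third position 4-fold.
Codon 5 UUA (Leu): third position 2-fold.
Codon 6 UCA (Ser): third position 4-fold.
Codon 7 ACA (Thr): third position 4-fold.
Codon 8 UUC (Phe): third position 2-fold.
Codon 9 GUU (Val): third position 4-fold.
Four-fold degenerate third positions: 5.

5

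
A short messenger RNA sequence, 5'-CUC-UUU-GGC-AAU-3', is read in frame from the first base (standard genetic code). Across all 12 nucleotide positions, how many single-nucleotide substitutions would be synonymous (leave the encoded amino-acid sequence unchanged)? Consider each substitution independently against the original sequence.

8

Codon 1 (CUC, Leu): 3 synonymous substitutions.
Codon 2 (UUU, Phe): 1 synonymous substitution.
Codon 3 (GGC, Gly): 3 synonymous substitutions.
Codon 4 (AAU, Asn): 1 synonymous substitution.
Total: 3 + 1 + 3 + 1 = 8.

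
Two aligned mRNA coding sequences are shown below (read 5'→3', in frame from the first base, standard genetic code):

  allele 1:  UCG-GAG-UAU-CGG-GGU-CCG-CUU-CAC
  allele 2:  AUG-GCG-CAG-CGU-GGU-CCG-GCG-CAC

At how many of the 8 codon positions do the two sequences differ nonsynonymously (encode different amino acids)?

4

Codon 1: UCG Ser / AUG Met — nonsynonymous.
Codon 2: GAG Glu / GCG Ala — nonsynonymous.
Codon 3: UAU Tyr / CAG Gln — nonsynonymous.
Codon 4: CGG Arg / CGU Arg — synonymous.
Codon 5: GGU Gly / GGU Gly — identical.
Codon 6: CCG Pro / CCG Pro — identical.
Codon 7: CUU Leu / GCG Ala — nonsynonymous.
Codon 8: CAC His / CAC His — identical.
Nonsynonymous differences: 4.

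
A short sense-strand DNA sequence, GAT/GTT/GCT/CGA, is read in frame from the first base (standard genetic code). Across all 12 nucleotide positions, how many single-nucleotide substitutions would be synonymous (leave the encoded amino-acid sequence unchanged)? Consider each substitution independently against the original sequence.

Codon 1 (GAT, Asp): 1 synonymous substitution.
Codon 2 (GTT, Val): 3 synonymous substitutions.
Codon 3 (GCT, Ala): 3 synonymous substitutions.
Codon 4 (CGA, Arg): 4 synonymous substitutions.
Total: 1 + 3 + 3 + 4 = 11.

11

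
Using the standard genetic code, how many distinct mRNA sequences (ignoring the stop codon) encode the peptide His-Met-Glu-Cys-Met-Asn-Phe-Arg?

His: 2 codons.
Met: 1 codon.
Glu: 2 codons.
Cys: 2 codons.
Met: 1 codon.
Asn: 2 codons.
Phe: 2 codons.
Arg: 6 codons.
2 × 1 × 2 × 2 × 1 × 2 × 2 × 6 = 192.

192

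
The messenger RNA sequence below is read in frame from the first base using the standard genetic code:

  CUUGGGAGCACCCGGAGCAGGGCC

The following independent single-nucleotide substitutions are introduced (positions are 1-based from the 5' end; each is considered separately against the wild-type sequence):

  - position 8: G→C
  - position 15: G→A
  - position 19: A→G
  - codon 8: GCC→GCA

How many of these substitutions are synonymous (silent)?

Codon 3: AGC (Ser) → ACC (Thr) — missense.
Codon 5: CGG (Arg) → CGA (Arg) — synonymous.
Codon 7: AGG (Arg) → GGG (Gly) — missense.
Codon 8: GCC (Ala) → GCA (Ala) — synonymous.
Synonymous: 2 of 4.

2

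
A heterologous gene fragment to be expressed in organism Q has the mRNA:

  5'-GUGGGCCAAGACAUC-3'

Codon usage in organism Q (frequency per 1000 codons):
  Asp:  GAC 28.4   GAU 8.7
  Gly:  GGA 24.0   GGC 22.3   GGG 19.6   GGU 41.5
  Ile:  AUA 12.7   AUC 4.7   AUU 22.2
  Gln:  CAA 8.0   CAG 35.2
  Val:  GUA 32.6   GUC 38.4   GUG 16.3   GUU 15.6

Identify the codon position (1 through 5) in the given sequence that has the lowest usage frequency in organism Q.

Codon 1 GUG (Val): 16.3 per 1000.
Codon 2 GGC (Gly): 22.3 per 1000.
Codon 3 CAA (Gln): 8.0 per 1000.
Codon 4 GAC (Asp): 28.4 per 1000.
Codon 5 AUC (Ile): 4.7 per 1000.
Lowest frequency is 4.7 at codon 5.

5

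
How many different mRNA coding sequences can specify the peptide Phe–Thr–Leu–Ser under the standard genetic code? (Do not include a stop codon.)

Phe: 2 codons.
Thr: 4 codons.
Leu: 6 codons.
Ser: 6 codons.
2 × 4 × 6 × 6 = 288.

288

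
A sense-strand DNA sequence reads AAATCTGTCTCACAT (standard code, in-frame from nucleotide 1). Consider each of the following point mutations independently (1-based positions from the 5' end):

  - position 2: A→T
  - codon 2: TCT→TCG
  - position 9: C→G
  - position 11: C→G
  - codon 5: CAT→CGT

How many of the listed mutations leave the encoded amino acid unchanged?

Codon 1: AAA (Lys) → ATA (Ile) — missense.
Codon 2: TCT (Ser) → TCG (Ser) — synonymous.
Codon 3: GTC (Val) → GTG (Val) — synonymous.
Codon 4: TCA (Ser) → TGA (Stop) — nonsense.
Codon 5: CAT (His) → CGT (Arg) — missense.
Synonymous: 2 of 5.

2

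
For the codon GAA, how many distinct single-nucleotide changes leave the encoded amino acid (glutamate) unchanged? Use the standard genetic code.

1

Position 1: none → 0 synonymous.
Position 2: none → 0 synonymous.
Position 3: GAG → 1 synonymous.
Total: 0 + 0 + 1 = 1.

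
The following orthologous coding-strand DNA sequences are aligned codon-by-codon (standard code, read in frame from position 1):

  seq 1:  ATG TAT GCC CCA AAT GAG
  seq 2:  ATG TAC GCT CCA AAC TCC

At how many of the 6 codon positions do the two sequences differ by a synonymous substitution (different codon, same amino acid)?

3

Codon 1: ATG Met / ATG Met — identical.
Codon 2: TAT Tyr / TAC Tyr — synonymous.
Codon 3: GCC Ala / GCT Ala — synonymous.
Codon 4: CCA Pro / CCA Pro — identical.
Codon 5: AAT Asn / AAC Asn — synonymous.
Codon 6: GAG Glu / TCC Ser — nonsynonymous.
Synonymous differences: 3.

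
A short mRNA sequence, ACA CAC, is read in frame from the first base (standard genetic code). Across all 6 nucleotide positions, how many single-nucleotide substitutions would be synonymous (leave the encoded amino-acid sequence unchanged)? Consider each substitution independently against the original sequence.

4

Codon 1 (ACA, Thr): 3 synonymous substitutions.
Codon 2 (CAC, His): 1 synonymous substitution.
Total: 3 + 1 = 4.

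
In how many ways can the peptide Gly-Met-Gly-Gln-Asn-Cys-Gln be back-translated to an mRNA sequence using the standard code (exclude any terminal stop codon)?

Gly: 4 codons.
Met: 1 codon.
Gly: 4 codons.
Gln: 2 codons.
Asn: 2 codons.
Cys: 2 codons.
Gln: 2 codons.
4 × 1 × 4 × 2 × 2 × 2 × 2 = 256.

256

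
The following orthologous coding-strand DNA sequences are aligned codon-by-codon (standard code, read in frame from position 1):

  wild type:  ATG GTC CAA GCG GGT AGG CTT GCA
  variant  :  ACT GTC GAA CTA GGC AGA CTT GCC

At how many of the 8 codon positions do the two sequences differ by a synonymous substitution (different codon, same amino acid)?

3

Codon 1: ATG Met / ACT Thr — nonsynonymous.
Codon 2: GTC Val / GTC Val — identical.
Codon 3: CAA Gln / GAA Glu — nonsynonymous.
Codon 4: GCG Ala / CTA Leu — nonsynonymous.
Codon 5: GGT Gly / GGC Gly — synonymous.
Codon 6: AGG Arg / AGA Arg — synonymous.
Codon 7: CTT Leu / CTT Leu — identical.
Codon 8: GCA Ala / GCC Ala — synonymous.
Synonymous differences: 3.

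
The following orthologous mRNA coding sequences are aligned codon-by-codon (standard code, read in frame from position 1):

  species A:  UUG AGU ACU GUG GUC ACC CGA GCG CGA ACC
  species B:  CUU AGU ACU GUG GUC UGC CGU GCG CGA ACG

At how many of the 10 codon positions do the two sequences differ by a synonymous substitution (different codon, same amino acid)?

3

Codon 1: UUG Leu / CUU Leu — synonymous.
Codon 2: AGU Ser / AGU Ser — identical.
Codon 3: ACU Thr / ACU Thr — identical.
Codon 4: GUG Val / GUG Val — identical.
Codon 5: GUC Val / GUC Val — identical.
Codon 6: ACC Thr / UGC Cys — nonsynonymous.
Codon 7: CGA Arg / CGU Arg — synonymous.
Codon 8: GCG Ala / GCG Ala — identical.
Codon 9: CGA Arg / CGA Arg — identical.
Codon 10: ACC Thr / ACG Thr — synonymous.
Synonymous differences: 3.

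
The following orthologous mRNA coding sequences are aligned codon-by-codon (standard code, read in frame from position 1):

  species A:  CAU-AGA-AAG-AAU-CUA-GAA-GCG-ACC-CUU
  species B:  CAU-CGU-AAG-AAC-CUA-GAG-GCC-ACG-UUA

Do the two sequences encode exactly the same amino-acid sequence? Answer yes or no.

Codon 1: CAU His / CAU His — identical.
Codon 2: AGA Arg / CGU Arg — synonymous.
Codon 3: AAG Lys / AAG Lys — identical.
Codon 4: AAU Asn / AAC Asn — synonymous.
Codon 5: CUA Leu / CUA Leu — identical.
Codon 6: GAA Glu / GAG Glu — synonymous.
Codon 7: GCG Ala / GCC Ala — synonymous.
Codon 8: ACC Thr / ACG Thr — synonymous.
Codon 9: CUU Leu / UUA Leu — synonymous.
Nonsynonymous differences: 0 → same protein.

yes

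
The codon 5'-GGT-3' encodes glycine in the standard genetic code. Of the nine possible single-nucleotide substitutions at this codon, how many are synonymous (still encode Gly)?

3

Position 1: none → 0 synonymous.
Position 2: none → 0 synonymous.
Position 3: GGC, GGA, GGG → 3 synonymous.
Total: 0 + 0 + 3 = 3.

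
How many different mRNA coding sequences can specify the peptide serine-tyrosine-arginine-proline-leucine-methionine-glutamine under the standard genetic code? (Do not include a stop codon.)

Ser: 6 codons.
Tyr: 2 codons.
Arg: 6 codons.
Pro: 4 codons.
Leu: 6 codons.
Met: 1 codon.
Gln: 2 codons.
6 × 2 × 6 × 4 × 6 × 1 × 2 = 3456.

3456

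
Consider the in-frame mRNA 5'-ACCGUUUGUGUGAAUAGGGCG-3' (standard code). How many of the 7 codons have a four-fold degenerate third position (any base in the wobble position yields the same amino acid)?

4

Codon 1 ACC (Thr): third position 4-fold.
Codon 2 GUU (Val): third position 4-fold.
Codon 3 UGU (Cys): third position 2-fold.
Codon 4 GUG (Val): third position 4-fold.
Codon 5 AAU (Asn): third position 2-fold.
Codon 6 AGG (Arg): third position 2-fold.
Codon 7 GCG (Ala): third position 4-fold.
Four-fold degenerate third positions: 4.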